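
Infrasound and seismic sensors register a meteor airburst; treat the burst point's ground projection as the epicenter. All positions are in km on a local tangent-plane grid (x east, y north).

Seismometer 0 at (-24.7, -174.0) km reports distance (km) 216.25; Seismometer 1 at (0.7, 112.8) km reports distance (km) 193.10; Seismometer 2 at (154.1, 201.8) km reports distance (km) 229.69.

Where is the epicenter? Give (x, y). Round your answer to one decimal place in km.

Circle about each station: (x + 24.7)² + (y + 174.0)² = 216.25²; (x − 0.7)² + (y − 112.8)² = 193.10²; (x − 154.1)² + (y − 201.8)² = 229.69².
Subtracting the Seismometer 0 equation from the Seismometer 1 and Seismometer 2 equations removes the quadratic terms:
50.8 x + 573.6 y = -8685.31
357.6 x + 751.6 y = 27590.53
Solving the 2×2 system: x ≈ 133.9, y ≈ -27.0 km.

(133.9, -27.0)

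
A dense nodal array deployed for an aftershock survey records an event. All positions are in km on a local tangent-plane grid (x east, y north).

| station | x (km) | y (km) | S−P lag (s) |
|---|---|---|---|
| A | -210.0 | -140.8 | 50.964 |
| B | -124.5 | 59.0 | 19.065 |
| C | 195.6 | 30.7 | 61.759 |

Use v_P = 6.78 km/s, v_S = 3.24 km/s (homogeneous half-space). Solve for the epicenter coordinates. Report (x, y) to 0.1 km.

Distance from S−P lag: d = Δt · v_P v_S / (v_P − v_S) = Δt · (6.78·3.24)/(6.78−3.24) ≈ 6.2054·Δt.
So d_A = 316.25, d_B = 118.31, d_C = 383.24 km.
Circle about each station: (x + 210.0)² + (y + 140.8)² = 316.25²; (x + 124.5)² + (y − 59.0)² = 118.31²; (x − 195.6)² + (y − 30.7)² = 383.24².
Subtracting the A equation from the B and C equations removes the quadratic terms:
171.0 x + 399.6 y = 41073.42
811.2 x + 343.0 y = -71581.63
Solving the 2×2 system: x ≈ -160.8, y ≈ 171.6 km.
Check against A (with the unrounded x, y): √((x + 210.0)²+(y + 140.8)²) = 316.25 ≈ 316.25 km. ✓

(-160.8, 171.6)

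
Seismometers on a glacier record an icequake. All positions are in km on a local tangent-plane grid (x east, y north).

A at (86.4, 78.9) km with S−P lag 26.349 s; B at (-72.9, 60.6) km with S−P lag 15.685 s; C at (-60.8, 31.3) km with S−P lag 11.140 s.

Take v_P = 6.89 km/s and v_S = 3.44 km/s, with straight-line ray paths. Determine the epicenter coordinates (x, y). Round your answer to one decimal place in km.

Distance from S−P lag: d = Δt · v_P v_S / (v_P − v_S) = Δt · (6.89·3.44)/(6.89−3.44) ≈ 6.8700·Δt.
So d_A = 181.02, d_B = 107.76, d_C = 76.53 km.
Circle about each station: (x − 86.4)² + (y − 78.9)² = 181.02²; (x + 72.9)² + (y − 60.6)² = 107.76²; (x + 60.8)² + (y − 31.3)² = 76.53².
Subtracting pairs of circle equations eliminates x²+y² and gives linear equations (the radical axes):
-318.6 x − 36.6 y = 16452.62
-294.4 x − 95.2 y = 17897.56
Solving the 2×2 system: x ≈ -46.6, y ≈ -43.9 km.
Check against A (with the unrounded x, y): √((x − 86.4)²+(y − 78.9)²) = 181.02 ≈ 181.02 km. ✓

-46.6 km east, -43.9 km north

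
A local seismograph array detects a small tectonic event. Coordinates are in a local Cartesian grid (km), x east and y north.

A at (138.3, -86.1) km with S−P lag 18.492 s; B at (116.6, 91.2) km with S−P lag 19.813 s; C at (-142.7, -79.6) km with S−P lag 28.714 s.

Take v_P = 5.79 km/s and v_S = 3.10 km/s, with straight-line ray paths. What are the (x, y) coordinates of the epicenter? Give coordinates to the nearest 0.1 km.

x ≈ 37.6 km, y ≈ -14.8 km

Distance from S−P lag: d = Δt · v_P v_S / (v_P − v_S) = Δt · (5.79·3.10)/(5.79−3.10) ≈ 6.6725·Δt.
So d_A = 123.39, d_B = 132.20, d_C = 191.59 km.
Circle about each station: (x − 138.3)² + (y + 86.1)² = 123.39²; (x − 116.6)² + (y − 91.2)² = 132.20²; (x + 142.7)² + (y + 79.6)² = 191.59².
Subtracting pairs of circle equations eliminates x²+y² and gives linear equations (the radical axes):
-43.4 x + 354.6 y = -6878.85
-562.0 x + 13.0 y = -21322.29
Solving the 2×2 system: x ≈ 37.6, y ≈ -14.8 km.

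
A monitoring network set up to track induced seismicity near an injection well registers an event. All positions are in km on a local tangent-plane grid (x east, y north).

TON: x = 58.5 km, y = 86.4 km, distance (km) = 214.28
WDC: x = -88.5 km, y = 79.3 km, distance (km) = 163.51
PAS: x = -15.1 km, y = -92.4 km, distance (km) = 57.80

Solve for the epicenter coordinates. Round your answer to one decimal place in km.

Circle about each station: (x − 58.5)² + (y − 86.4)² = 214.28²; (x + 88.5)² + (y − 79.3)² = 163.51²; (x + 15.1)² + (y + 92.4)² = 57.80².
Subtracting the TON equation from the WDC and PAS equations removes the quadratic terms:
-294.0 x − 14.2 y = 22413.93
-147.2 x − 357.6 y = 40453.64
Solving the 2×2 system: x ≈ -72.2, y ≈ -83.4 km.

-72.2 km east, -83.4 km north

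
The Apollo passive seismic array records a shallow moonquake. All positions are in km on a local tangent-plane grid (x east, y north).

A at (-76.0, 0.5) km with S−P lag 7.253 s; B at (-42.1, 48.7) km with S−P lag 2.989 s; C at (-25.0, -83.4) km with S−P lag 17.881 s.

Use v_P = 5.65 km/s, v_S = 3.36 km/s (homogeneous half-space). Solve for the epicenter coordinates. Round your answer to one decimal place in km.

Distance from S−P lag: d = Δt · v_P v_S / (v_P − v_S) = Δt · (5.65·3.36)/(5.65−3.36) ≈ 8.2900·Δt.
So d_A = 60.13, d_B = 24.78, d_C = 148.23 km.
Circle about each station: (x + 76.0)² + (y − 0.5)² = 60.13²; (x + 42.1)² + (y − 48.7)² = 24.78²; (x + 25.0)² + (y + 83.4)² = 148.23².
Subtracting pairs of circle equations eliminates x²+y² and gives linear equations (the radical axes):
67.8 x + 96.4 y = 1369.42
102.0 x − 167.8 y = -16552.21
Solving the 2×2 system: x ≈ -64.4, y ≈ 59.5 km.
Check against A (with the unrounded x, y): √((x + 76.0)²+(y − 0.5)²) = 60.13 ≈ 60.13 km. ✓

x ≈ -64.4 km, y ≈ 59.5 km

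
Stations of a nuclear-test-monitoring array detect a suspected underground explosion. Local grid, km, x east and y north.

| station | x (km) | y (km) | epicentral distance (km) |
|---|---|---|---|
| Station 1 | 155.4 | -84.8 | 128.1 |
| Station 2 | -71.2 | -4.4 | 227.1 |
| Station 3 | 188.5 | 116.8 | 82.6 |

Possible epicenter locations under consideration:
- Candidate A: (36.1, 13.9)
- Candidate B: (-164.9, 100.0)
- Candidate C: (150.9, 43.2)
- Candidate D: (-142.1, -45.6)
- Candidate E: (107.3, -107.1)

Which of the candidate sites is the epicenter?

Candidate C

For each candidate, compare |candidate − station| to the reported distance:
Candidate A: residuals Station 1 26.7, Station 2 118.3, Station 3 101.3 → max 118.3 km
Candidate B: residuals Station 1 241.7, Station 2 86.8, Station 3 271.2 → max 271.2 km
Candidate C: residuals Station 1 0.0, Station 2 0.0, Station 3 0.0 → max 0.0 km
Candidate D: residuals Station 1 172.0, Station 2 145.1, Station 3 285.7 → max 285.7 km
Candidate E: residuals Station 1 75.1, Station 2 21.2, Station 3 155.6 → max 155.6 km
Only Candidate C has all residuals ≈ 0.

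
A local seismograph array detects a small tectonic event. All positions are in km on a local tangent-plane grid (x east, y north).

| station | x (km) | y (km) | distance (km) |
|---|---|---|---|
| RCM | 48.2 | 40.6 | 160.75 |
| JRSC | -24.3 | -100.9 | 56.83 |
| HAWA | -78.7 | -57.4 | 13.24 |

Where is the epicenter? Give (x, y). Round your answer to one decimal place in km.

Circle about each station: (x − 48.2)² + (y − 40.6)² = 160.75²; (x + 24.3)² + (y + 100.9)² = 56.83²; (x + 78.7)² + (y + 57.4)² = 13.24².
Subtracting the RCM equation from the JRSC and HAWA equations removes the quadratic terms:
-145.0 x − 283.0 y = 29410.61
-253.8 x − 196.0 y = 31182.11
Solving the 2×2 system: x ≈ -70.5, y ≈ -67.8 km.

(-70.5, -67.8)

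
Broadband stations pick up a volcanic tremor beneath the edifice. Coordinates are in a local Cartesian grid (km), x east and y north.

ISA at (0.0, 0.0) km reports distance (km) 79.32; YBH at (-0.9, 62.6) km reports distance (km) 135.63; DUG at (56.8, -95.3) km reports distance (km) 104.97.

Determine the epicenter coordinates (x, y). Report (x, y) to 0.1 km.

-44.0 km east, -66.0 km north

Circle about each station: x² + y² = 79.32²; (x + 0.9)² + (y − 62.6)² = 135.63²; (x − 56.8)² + (y + 95.3)² = 104.97².
Subtracting pairs of circle equations eliminates x²+y² and gives linear equations (the radical axes):
-1.8 x + 125.2 y = -8184.26
113.6 x − 190.6 y = 7581.29
Solving the 2×2 system: x ≈ -44.0, y ≈ -66.0 km.
Check against ISA (with the unrounded x, y): √(x²+y²) = 79.33 ≈ 79.32 km. ✓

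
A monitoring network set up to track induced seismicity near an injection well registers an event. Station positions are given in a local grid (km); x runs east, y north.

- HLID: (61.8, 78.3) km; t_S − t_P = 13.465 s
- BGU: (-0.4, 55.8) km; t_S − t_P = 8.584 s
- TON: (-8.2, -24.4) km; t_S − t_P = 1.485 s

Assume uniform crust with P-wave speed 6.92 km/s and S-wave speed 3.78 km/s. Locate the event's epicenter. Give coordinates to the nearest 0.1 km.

x ≈ 0.6 km, y ≈ -15.7 km

Distance from S−P lag: d = Δt · v_P v_S / (v_P − v_S) = Δt · (6.92·3.78)/(6.92−3.78) ≈ 8.3304·Δt.
So d_HLID = 112.17, d_BGU = 71.51, d_TON = 12.37 km.
Circle about each station: (x − 61.8)² + (y − 78.3)² = 112.17²; (x + 0.4)² + (y − 55.8)² = 71.51²; (x + 8.2)² + (y + 24.4)² = 12.37².
Subtracting the HLID equation from the BGU and TON equations removes the quadratic terms:
-124.4 x − 45.0 y = 632.10
-140.0 x − 205.4 y = 3141.56
Solving the 2×2 system: x ≈ 0.6, y ≈ -15.7 km.
Check against HLID (with the unrounded x, y): √((x − 61.8)²+(y − 78.3)²) = 112.17 ≈ 112.17 km. ✓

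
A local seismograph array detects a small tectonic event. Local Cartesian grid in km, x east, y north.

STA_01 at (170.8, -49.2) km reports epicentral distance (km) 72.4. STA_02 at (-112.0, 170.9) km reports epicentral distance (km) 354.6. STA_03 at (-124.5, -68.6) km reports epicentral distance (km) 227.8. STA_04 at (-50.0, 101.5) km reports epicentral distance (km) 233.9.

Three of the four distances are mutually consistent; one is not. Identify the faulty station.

STA_02

Solve using three stations at a time. Using STA_01, STA_03, STA_04 (subtract circle equations pairwise → linear system) gives (x, y) ≈ (103.2, -75.2).
Distances from that point to each station vs reported:
  STA_01: calculated 72.4 vs reported 72.4 → residual 0.0 km
  STA_02: calculated 327.0 vs reported 354.6 → residual 27.6 km
  STA_03: calculated 227.8 vs reported 227.8 → residual 0.0 km
  STA_04: calculated 233.9 vs reported 233.9 → residual 0.0 km
STA_01, STA_03, STA_04 are mutually consistent (residuals ≈ 0); STA_02 is off by 27.6 km.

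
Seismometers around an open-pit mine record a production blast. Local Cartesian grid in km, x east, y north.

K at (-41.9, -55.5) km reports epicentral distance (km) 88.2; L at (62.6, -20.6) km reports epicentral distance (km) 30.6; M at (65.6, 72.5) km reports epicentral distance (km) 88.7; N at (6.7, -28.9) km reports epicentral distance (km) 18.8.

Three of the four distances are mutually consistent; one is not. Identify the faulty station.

N

Solve using three stations at a time. Using K, L, M (subtract circle equations pairwise → linear system) gives (x, y) ≈ (33.8, -10.3).
Distances from that point to each station vs reported:
  K: calculated 88.2 vs reported 88.2 → residual 0.0 km
  L: calculated 30.6 vs reported 30.6 → residual 0.0 km
  M: calculated 88.7 vs reported 88.7 → residual 0.0 km
  N: calculated 32.9 vs reported 18.8 → residual 14.1 km
K, L, M are mutually consistent (residuals ≈ 0); N is off by 14.1 km.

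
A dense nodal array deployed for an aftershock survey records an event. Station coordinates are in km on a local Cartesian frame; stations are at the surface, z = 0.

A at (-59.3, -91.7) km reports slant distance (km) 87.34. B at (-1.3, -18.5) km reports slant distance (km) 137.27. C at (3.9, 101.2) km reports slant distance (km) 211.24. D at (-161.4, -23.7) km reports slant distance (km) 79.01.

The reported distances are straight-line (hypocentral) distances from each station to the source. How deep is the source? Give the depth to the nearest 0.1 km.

depth ≈ 55.5 km

Each station gives a sphere (x−x_i)² + (y−y_i)² + z² = d_i² (stations at z=0).
Subtracting the A sphere from B and C: z² cancels, leaving linear equations in x and y:
116.0 x + 146.4 y = -22796.22
126.4 x + 385.8 y = -38662.79
Solving: x ≈ -119.421, y ≈ -61.089 km (keep extra digits for the depth step; rounded: -119.4, -61.1).
Then from the A sphere: z² = 87.34² − (x + 59.3)² − (y + 91.7)² with x = -119.421, y = -61.089, so z ≈ 55.468 ≈ 55.5 km.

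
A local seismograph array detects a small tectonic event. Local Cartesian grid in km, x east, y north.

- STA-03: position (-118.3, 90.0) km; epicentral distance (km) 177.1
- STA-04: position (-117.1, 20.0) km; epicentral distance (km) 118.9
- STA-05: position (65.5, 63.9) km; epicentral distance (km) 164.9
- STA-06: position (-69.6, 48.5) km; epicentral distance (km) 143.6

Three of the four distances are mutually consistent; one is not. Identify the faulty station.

STA-06

Solve using three stations at a time. Using STA-03, STA-04, STA-05 (subtract circle equations pairwise → linear system) gives (x, y) ≈ (-35.4, -66.6).
Distances from that point to each station vs reported:
  STA-03: calculated 177.2 vs reported 177.1 → residual 0.1 km
  STA-04: calculated 119.1 vs reported 118.9 → residual 0.2 km
  STA-05: calculated 165.0 vs reported 164.9 → residual 0.1 km
  STA-06: calculated 120.1 vs reported 143.6 → residual 23.5 km
STA-03, STA-04, STA-05 are mutually consistent (residuals ≈ 0); STA-06 is off by 23.5 km.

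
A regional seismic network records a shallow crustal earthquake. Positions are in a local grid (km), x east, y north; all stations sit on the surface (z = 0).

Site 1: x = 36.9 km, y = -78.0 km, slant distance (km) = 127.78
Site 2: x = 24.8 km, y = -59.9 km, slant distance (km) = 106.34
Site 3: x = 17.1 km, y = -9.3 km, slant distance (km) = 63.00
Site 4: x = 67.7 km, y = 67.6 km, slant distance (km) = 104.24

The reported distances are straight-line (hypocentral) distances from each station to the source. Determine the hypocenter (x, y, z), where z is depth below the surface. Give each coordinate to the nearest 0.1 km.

(-27.8, 30.5, 19.2)

Each station gives a sphere (x−x_i)² + (y−y_i)² + z² = d_i² (stations at z=0).
Subtracting the Site 1 sphere from Site 2 and Site 3: z² cancels, leaving linear equations in x and y:
-24.2 x + 36.2 y = 1776.97
-39.6 x + 137.4 y = 5292.02
Solving: x ≈ -27.800, y ≈ 30.503 km (keep extra digits for the depth step; rounded: -27.8, 30.5).
Then from the Site 1 sphere: z² = 127.78² − (x − 36.9)² − (y + 78.0)² with x = -27.800, y = 30.503, so z ≈ 19.203 ≈ 19.2 km.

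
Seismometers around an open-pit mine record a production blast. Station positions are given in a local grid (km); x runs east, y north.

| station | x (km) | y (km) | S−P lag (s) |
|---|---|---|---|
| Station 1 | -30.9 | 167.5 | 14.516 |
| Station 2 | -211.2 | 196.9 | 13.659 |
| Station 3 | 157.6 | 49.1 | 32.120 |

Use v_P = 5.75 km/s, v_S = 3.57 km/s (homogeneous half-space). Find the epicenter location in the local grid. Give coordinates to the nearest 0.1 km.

Distance from S−P lag: d = Δt · v_P v_S / (v_P − v_S) = Δt · (5.75·3.57)/(5.75−3.57) ≈ 9.4163·Δt.
So d_Station 1 = 136.69, d_Station 2 = 128.62, d_Station 3 = 302.45 km.
Circle about each station: (x + 30.9)² + (y − 167.5)² = 136.69²; (x + 211.2)² + (y − 196.9)² = 128.62²; (x − 157.6)² + (y − 49.1)² = 302.45².
Subtracting pairs of circle equations eliminates x²+y² and gives linear equations (the radical axes):
-360.6 x + 58.8 y = 56505.04
377.0 x − 236.8 y = -74554.34
Solving the 2×2 system: x ≈ -142.3, y ≈ 88.3 km.

(-142.3, 88.3)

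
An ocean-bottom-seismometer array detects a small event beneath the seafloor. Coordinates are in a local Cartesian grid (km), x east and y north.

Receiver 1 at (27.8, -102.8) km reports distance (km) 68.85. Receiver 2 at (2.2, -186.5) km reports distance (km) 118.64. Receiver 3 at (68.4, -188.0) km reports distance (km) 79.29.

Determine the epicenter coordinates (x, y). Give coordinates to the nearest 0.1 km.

(95.8, -113.6)

Circle about each station: (x − 27.8)² + (y + 102.8)² = 68.85²; (x − 2.2)² + (y + 186.5)² = 118.64²; (x − 68.4)² + (y + 188.0)² = 79.29².
Subtracting the Receiver 1 equation from the Receiver 2 and Receiver 3 equations removes the quadratic terms:
-51.2 x − 167.4 y = 14111.28
81.2 x − 170.4 y = 27135.30
Solving the 2×2 system: x ≈ 95.8, y ≈ -113.6 km.
Check against Receiver 1 (with the unrounded x, y): √((x − 27.8)²+(y + 102.8)²) = 68.85 ≈ 68.85 km. ✓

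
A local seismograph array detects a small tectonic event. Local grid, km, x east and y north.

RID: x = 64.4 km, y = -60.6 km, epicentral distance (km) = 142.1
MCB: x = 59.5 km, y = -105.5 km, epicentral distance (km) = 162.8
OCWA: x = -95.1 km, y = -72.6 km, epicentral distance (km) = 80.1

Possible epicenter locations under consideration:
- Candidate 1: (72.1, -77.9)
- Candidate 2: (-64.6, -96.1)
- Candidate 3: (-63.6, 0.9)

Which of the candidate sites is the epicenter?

Candidate 3

For each candidate, compare |candidate − station| to the reported distance:
Candidate 1: residuals RID 123.2, MCB 132.5, OCWA 87.2 → max 132.5 km
Candidate 2: residuals RID 8.3, MCB 38.3, OCWA 41.6 → max 41.6 km
Candidate 3: residuals RID 0.1, MCB 0.1, OCWA 0.1 → max 0.1 km
Only Candidate 3 has all residuals ≈ 0.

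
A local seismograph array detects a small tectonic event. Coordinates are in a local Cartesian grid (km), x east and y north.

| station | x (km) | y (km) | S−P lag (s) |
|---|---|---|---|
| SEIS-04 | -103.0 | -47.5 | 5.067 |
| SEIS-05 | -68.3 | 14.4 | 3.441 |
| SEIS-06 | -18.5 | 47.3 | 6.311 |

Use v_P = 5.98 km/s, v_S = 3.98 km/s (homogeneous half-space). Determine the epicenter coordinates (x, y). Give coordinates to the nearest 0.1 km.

-48.6 km east, -21.5 km north

Distance from S−P lag: d = Δt · v_P v_S / (v_P − v_S) = Δt · (5.98·3.98)/(5.98−3.98) ≈ 11.9002·Δt.
So d_SEIS-04 = 60.30, d_SEIS-05 = 40.95, d_SEIS-06 = 75.10 km.
Circle about each station: (x + 103.0)² + (y + 47.5)² = 60.30²; (x + 68.3)² + (y − 14.4)² = 40.95²; (x + 18.5)² + (y − 47.3)² = 75.10².
Subtracting pairs of circle equations eliminates x²+y² and gives linear equations (the radical axes):
69.4 x + 123.8 y = -6033.81
169.0 x + 189.6 y = -12289.63
Solving the 2×2 system: x ≈ -48.6, y ≈ -21.5 km.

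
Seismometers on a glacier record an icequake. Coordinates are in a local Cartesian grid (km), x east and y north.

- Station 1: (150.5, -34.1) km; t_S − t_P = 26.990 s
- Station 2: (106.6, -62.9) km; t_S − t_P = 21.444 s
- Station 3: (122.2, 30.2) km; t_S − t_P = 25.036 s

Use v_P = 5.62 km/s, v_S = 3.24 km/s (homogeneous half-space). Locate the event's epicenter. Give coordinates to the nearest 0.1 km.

Distance from S−P lag: d = Δt · v_P v_S / (v_P − v_S) = Δt · (5.62·3.24)/(5.62−3.24) ≈ 7.6508·Δt.
So d_Station 1 = 206.49, d_Station 2 = 164.06, d_Station 3 = 191.54 km.
Circle about each station: (x − 150.5)² + (y + 34.1)² = 206.49²; (x − 106.6)² + (y + 62.9)² = 164.06²; (x − 122.2)² + (y − 30.2)² = 191.54².
Subtracting pairs of circle equations eliminates x²+y² and gives linear equations (the radical axes):
-87.8 x − 57.6 y = 7229.35
-56.6 x + 128.6 y = -2017.63
Solving the 2×2 system: x ≈ -55.9, y ≈ -40.3 km.
Check against Station 1 (with the unrounded x, y): √((x − 150.5)²+(y + 34.1)²) = 206.50 ≈ 206.49 km. ✓

-55.9 km east, -40.3 km north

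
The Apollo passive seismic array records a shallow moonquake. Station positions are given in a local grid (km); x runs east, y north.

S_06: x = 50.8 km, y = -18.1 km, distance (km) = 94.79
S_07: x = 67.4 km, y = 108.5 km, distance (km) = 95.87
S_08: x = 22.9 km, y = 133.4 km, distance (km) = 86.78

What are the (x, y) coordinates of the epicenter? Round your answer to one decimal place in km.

-11.2 km east, 53.6 km north

Circle about each station: (x − 50.8)² + (y + 18.1)² = 94.79²; (x − 67.4)² + (y − 108.5)² = 95.87²; (x − 22.9)² + (y − 133.4)² = 86.78².
Subtracting pairs of circle equations eliminates x²+y² and gives linear equations (the radical axes):
33.2 x + 253.2 y = 13200.85
-55.8 x + 303.0 y = 16866.10
Solving the 2×2 system: x ≈ -11.2, y ≈ 53.6 km.
Check against S_06 (with the unrounded x, y): √((x − 50.8)²+(y + 18.1)²) = 94.78 ≈ 94.79 km. ✓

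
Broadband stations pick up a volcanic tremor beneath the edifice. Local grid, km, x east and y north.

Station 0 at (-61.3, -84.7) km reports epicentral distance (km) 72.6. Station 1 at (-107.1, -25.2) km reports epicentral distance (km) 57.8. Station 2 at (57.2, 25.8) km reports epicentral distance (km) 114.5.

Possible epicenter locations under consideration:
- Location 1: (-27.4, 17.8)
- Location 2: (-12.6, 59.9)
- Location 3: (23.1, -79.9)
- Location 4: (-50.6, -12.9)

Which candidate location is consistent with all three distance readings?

For each candidate, compare |candidate − station| to the reported distance:
Location 1: residuals Station 0 35.4, Station 1 32.8, Station 2 29.5 → max 35.4 km
Location 2: residuals Station 0 80.0, Station 1 69.4, Station 2 36.8 → max 80.0 km
Location 3: residuals Station 0 11.9, Station 1 83.4, Station 2 3.4 → max 83.4 km
Location 4: residuals Station 0 0.0, Station 1 0.0, Station 2 0.0 → max 0.0 km
Only Location 4 has all residuals ≈ 0.

Location 4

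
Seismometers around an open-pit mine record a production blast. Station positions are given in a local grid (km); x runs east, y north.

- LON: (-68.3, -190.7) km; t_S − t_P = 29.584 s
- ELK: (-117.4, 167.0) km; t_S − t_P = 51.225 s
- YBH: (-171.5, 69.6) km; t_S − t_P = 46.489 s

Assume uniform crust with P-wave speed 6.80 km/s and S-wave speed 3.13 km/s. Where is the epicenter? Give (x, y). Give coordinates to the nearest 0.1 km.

57.0 km east, -73.5 km north

Distance from S−P lag: d = Δt · v_P v_S / (v_P − v_S) = Δt · (6.80·3.13)/(6.80−3.13) ≈ 5.7995·Δt.
So d_LON = 171.57, d_ELK = 297.08, d_YBH = 269.61 km.
Circle about each station: (x + 68.3)² + (y + 190.7)² = 171.57²; (x + 117.4)² + (y − 167.0)² = 297.08²; (x + 171.5)² + (y − 69.6)² = 269.61².
Subtracting pairs of circle equations eliminates x²+y² and gives linear equations (the radical axes):
-98.2 x + 715.4 y = -58179.88
-206.4 x + 520.6 y = -50028.26
Solving the 2×2 system: x ≈ 57.0, y ≈ -73.5 km.
Check against LON (with the unrounded x, y): √((x + 68.3)²+(y + 190.7)²) = 171.56 ≈ 171.57 km. ✓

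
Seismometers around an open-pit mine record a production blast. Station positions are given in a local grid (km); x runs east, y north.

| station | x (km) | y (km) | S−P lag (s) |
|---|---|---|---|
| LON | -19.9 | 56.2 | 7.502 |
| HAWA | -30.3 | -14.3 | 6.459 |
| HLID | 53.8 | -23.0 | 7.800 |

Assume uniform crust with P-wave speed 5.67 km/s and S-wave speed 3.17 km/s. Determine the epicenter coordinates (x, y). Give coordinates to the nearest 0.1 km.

(8.9, 10.6)

Distance from S−P lag: d = Δt · v_P v_S / (v_P − v_S) = Δt · (5.67·3.17)/(5.67−3.17) ≈ 7.1896·Δt.
So d_LON = 53.94, d_HAWA = 46.44, d_HLID = 56.08 km.
Circle about each station: (x + 19.9)² + (y − 56.2)² = 53.94²; (x + 30.3)² + (y + 14.3)² = 46.44²; (x − 53.8)² + (y + 23.0)² = 56.08².
Subtracting pairs of circle equations eliminates x²+y² and gives linear equations (the radical axes):
-20.8 x − 141.0 y = -1679.02
147.4 x − 158.4 y = -366.45
Solving the 2×2 system: x ≈ 8.9, y ≈ 10.6 km.
Check against LON (with the unrounded x, y): √((x + 19.9)²+(y − 56.2)²) = 53.94 ≈ 53.94 km. ✓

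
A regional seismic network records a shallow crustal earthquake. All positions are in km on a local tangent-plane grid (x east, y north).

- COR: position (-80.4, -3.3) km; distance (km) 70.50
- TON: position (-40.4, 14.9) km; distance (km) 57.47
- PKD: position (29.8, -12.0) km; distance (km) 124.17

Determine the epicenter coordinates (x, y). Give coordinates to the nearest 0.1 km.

-66.9 km east, 65.9 km north

Circle about each station: (x + 80.4)² + (y + 3.3)² = 70.50²; (x + 40.4)² + (y − 14.9)² = 57.47²; (x − 29.8)² + (y + 12.0)² = 124.17².
Subtracting the COR equation from the TON and PKD equations removes the quadratic terms:
80.0 x + 36.4 y = -2953.43
220.4 x − 17.4 y = -15890.95
Solving the 2×2 system: x ≈ -66.9, y ≈ 65.9 km.
Check against COR (with the unrounded x, y): √((x + 80.4)²+(y + 3.3)²) = 70.50 ≈ 70.50 km. ✓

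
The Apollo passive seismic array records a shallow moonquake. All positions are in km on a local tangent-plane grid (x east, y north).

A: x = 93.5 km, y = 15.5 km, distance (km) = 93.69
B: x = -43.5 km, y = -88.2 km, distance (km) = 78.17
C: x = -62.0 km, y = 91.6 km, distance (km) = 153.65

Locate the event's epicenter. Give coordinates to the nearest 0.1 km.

17.8 km east, -39.7 km north

Circle about each station: (x − 93.5)² + (y − 15.5)² = 93.69²; (x + 43.5)² + (y + 88.2)² = 78.17²; (x + 62.0)² + (y − 91.6)² = 153.65².
Subtracting the A equation from the B and C equations removes the quadratic terms:
-274.0 x − 207.4 y = 3356.26
-311.0 x + 152.2 y = -11578.45
Solving the 2×2 system: x ≈ 17.8, y ≈ -39.7 km.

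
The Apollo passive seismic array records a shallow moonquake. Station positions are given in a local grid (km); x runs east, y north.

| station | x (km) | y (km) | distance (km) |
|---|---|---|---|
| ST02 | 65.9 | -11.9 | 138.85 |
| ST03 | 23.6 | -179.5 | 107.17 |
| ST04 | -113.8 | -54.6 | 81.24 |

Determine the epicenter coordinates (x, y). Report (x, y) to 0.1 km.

x ≈ -44.2 km, y ≈ -96.5 km

Circle about each station: (x − 65.9)² + (y + 11.9)² = 138.85²; (x − 23.6)² + (y + 179.5)² = 107.17²; (x + 113.8)² + (y + 54.6)² = 81.24².
Subtracting pairs of circle equations eliminates x²+y² and gives linear equations (the radical axes):
-84.6 x − 335.2 y = 36086.70
-359.4 x − 85.4 y = 24126.56
Solving the 2×2 system: x ≈ -44.2, y ≈ -96.5 km.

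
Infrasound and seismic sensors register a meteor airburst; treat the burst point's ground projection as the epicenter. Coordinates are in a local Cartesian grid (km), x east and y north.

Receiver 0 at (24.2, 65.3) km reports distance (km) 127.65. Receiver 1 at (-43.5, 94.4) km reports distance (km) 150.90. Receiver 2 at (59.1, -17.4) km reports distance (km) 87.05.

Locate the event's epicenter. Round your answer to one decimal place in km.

Circle about each station: (x − 24.2)² + (y − 65.3)² = 127.65²; (x + 43.5)² + (y − 94.4)² = 150.90²; (x − 59.1)² + (y + 17.4)² = 87.05².
Subtracting the Receiver 0 equation from the Receiver 1 and Receiver 2 equations removes the quadratic terms:
-135.4 x + 58.2 y = -522.41
69.8 x − 165.4 y = 7662.66
Solving the 2×2 system: x ≈ -19.6, y ≈ -54.6 km.
Check against Receiver 0 (with the unrounded x, y): √((x − 24.2)²+(y − 65.3)²) = 127.66 ≈ 127.65 km. ✓

x ≈ -19.6 km, y ≈ -54.6 km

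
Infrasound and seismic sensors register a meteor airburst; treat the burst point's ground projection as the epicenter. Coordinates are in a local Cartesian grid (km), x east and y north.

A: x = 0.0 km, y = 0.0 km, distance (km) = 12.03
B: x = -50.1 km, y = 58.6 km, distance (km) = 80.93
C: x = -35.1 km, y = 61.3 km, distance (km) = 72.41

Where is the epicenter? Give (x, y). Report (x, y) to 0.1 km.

(10.8, 5.3)

Circle about each station: x² + y² = 12.03²; (x + 50.1)² + (y − 58.6)² = 80.93²; (x + 35.1)² + (y − 61.3)² = 72.41².
Subtracting pairs of circle equations eliminates x²+y² and gives linear equations (the radical axes):
-100.2 x + 117.2 y = -460.97
-70.2 x + 122.6 y = -108.79
Solving the 2×2 system: x ≈ 10.8, y ≈ 5.3 km.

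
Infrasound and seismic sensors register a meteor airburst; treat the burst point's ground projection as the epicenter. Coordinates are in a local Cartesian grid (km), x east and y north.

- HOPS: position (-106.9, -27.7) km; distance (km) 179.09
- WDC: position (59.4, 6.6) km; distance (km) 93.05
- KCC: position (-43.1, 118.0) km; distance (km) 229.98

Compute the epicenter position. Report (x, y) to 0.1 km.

Circle about each station: (x + 106.9)² + (y + 27.7)² = 179.09²; (x − 59.4)² + (y − 6.6)² = 93.05²; (x + 43.1)² + (y − 118.0)² = 229.98².
Subtracting the HOPS equation from the WDC and KCC equations removes the quadratic terms:
332.6 x + 68.6 y = 14791.95
127.6 x + 291.4 y = -17230.86
Solving the 2×2 system: x ≈ 62.3, y ≈ -86.4 km.

x ≈ 62.3 km, y ≈ -86.4 km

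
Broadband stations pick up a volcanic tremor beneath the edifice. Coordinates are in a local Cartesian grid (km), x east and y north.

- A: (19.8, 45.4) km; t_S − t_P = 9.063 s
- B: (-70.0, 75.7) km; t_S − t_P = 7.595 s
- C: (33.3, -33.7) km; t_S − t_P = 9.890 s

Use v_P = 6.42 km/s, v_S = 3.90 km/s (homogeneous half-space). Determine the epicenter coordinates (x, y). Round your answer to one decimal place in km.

Distance from S−P lag: d = Δt · v_P v_S / (v_P − v_S) = Δt · (6.42·3.90)/(6.42−3.90) ≈ 9.9357·Δt.
So d_A = 90.05, d_B = 75.46, d_C = 98.26 km.
Circle about each station: (x − 19.8)² + (y − 45.4)² = 90.05²; (x + 70.0)² + (y − 75.7)² = 75.46²; (x − 33.3)² + (y + 33.7)² = 98.26².
Subtracting the A equation from the B and C equations removes the quadratic terms:
-179.6 x + 60.6 y = 10592.08
27.0 x − 158.2 y = -1754.65
Solving the 2×2 system: x ≈ -58.6, y ≈ 1.1 km.
Check against A (with the unrounded x, y): √((x − 19.8)²+(y − 45.4)²) = 90.06 ≈ 90.05 km. ✓

-58.6 km east, 1.1 km north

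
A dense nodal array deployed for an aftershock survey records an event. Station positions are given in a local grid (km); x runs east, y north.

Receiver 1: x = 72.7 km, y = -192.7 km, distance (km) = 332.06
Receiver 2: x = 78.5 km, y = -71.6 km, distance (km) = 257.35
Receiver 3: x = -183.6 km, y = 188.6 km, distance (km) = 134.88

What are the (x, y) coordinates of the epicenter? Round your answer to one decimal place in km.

(-142.6, 60.1)

Circle about each station: (x − 72.7)² + (y + 192.7)² = 332.06²; (x − 78.5)² + (y + 71.6)² = 257.35²; (x + 183.6)² + (y − 188.6)² = 134.88².
Subtracting the Receiver 1 equation from the Receiver 2 and Receiver 3 equations removes the quadratic terms:
11.6 x + 242.2 y = 12905.05
-512.6 x + 762.6 y = 118931.57
Solving the 2×2 system: x ≈ -142.6, y ≈ 60.1 km.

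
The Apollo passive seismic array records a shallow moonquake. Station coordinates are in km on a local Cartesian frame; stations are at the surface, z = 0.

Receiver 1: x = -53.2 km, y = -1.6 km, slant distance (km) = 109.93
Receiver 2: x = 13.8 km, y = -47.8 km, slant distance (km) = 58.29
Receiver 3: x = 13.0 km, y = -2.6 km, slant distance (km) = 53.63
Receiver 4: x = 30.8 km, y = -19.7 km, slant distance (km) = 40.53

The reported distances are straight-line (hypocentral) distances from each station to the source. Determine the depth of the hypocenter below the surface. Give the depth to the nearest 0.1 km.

depth ≈ 36.1 km

Each station gives a sphere (x−x_i)² + (y−y_i)² + z² = d_i² (stations at z=0).
Subtracting the Receiver 1 sphere from Receiver 2 and Receiver 3: z² cancels, leaving linear equations in x and y:
134.0 x − 92.4 y = 8329.36
132.4 x − 2.0 y = 6551.39
Solving: x ≈ 49.198, y ≈ -18.797 km (keep extra digits for the depth step; rounded: 49.2, -18.8).
Then from the Receiver 1 sphere: z² = 109.93² − (x + 53.2)² − (y + 1.6)² with x = 49.198, y = -18.797, so z ≈ 36.104 ≈ 36.1 km.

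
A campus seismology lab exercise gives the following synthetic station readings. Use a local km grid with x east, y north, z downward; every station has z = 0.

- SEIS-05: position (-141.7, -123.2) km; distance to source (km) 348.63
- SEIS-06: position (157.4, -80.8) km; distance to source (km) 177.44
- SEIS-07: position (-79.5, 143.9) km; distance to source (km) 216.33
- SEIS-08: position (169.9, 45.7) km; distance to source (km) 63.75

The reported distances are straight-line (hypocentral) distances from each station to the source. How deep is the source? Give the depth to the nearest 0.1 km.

Each station gives a sphere (x−x_i)² + (y−y_i)² + z² = d_i² (stations at z=0).
Subtracting the SEIS-05 sphere from SEIS-06 and SEIS-07: z² cancels, leaving linear equations in x and y:
598.2 x + 84.8 y = 86104.19
124.4 x + 534.2 y = 66514.54
Solving: x ≈ 130.599, y ≈ 94.100 km (keep extra digits for the depth step; rounded: 130.6, 94.1).
Then from the SEIS-05 sphere: z² = 348.63² − (x + 141.7)² − (y + 123.2)² with x = 130.599, y = 94.100, so z ≈ 13.298 ≈ 13.3 km.

13.3 km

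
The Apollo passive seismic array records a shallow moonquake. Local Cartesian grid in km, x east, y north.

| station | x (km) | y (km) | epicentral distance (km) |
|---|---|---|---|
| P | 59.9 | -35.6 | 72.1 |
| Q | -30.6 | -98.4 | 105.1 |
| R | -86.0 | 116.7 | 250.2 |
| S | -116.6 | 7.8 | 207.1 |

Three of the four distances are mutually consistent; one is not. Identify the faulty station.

Solve using three stations at a time. Using Q, R, S (subtract circle equations pairwise → linear system) gives (x, y) ≈ (72.3, -77.0).
Distances from that point to each station vs reported:
  P: calculated 43.3 vs reported 72.1 → residual 28.8 km
  Q: calculated 105.1 vs reported 105.1 → residual 0.0 km
  R: calculated 250.2 vs reported 250.2 → residual 0.0 km
  S: calculated 207.1 vs reported 207.1 → residual 0.0 km
Q, R, S are mutually consistent (residuals ≈ 0); P is off by 28.8 km.

P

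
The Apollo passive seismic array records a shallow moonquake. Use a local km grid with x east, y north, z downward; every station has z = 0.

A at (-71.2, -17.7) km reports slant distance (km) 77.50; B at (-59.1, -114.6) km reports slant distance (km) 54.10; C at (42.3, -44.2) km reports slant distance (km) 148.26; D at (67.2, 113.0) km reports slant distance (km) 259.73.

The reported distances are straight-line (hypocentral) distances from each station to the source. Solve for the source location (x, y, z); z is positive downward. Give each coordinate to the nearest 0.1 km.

(-97.7, -86.1, 25.0)

Each station gives a sphere (x−x_i)² + (y−y_i)² + z² = d_i² (stations at z=0).
Subtracting the A sphere from B and C: z² cancels, leaving linear equations in x and y:
24.2 x − 193.8 y = 14322.68
227.0 x − 53.0 y = -17614.58
Solving: x ≈ -97.701, y ≈ -86.104 km (keep extra digits for the depth step; rounded: -97.7, -86.1).
Then from the A sphere: z² = 77.50² − (x + 71.2)² − (y + 17.7)² with x = -97.701, y = -86.104, so z ≈ 24.997 ≈ 25.0 km.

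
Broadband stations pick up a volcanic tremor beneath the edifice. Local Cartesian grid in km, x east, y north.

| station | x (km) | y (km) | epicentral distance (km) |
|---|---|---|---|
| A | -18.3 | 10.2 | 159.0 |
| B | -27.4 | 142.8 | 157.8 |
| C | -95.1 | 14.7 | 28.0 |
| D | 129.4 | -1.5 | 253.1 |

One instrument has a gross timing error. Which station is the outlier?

Solve using three stations at a time. Using B, C, D (subtract circle equations pairwise → linear system) gives (x, y) ≈ (-123.0, 17.3).
Distances from that point to each station vs reported:
  A: calculated 104.9 vs reported 159.0 → residual 54.1 km
  B: calculated 157.8 vs reported 157.8 → residual 0.0 km
  C: calculated 28.0 vs reported 28.0 → residual 0.0 km
  D: calculated 253.1 vs reported 253.1 → residual 0.0 km
B, C, D are mutually consistent (residuals ≈ 0); A is off by 54.1 km.

A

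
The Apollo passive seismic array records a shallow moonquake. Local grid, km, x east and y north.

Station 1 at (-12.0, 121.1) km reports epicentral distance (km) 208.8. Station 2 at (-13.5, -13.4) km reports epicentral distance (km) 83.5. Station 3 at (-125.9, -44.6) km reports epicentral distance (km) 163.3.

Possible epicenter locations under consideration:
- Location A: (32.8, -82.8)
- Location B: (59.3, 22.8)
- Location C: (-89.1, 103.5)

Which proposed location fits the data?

For each candidate, compare |candidate − station| to the reported distance:
Location A: residuals Station 1 0.0, Station 2 0.1, Station 3 0.1 → max 0.1 km
Location B: residuals Station 1 87.4, Station 2 2.2, Station 3 33.8 → max 87.4 km
Location C: residuals Station 1 129.7, Station 2 55.7, Station 3 10.7 → max 129.7 km
Only Location A has all residuals ≈ 0.

Location A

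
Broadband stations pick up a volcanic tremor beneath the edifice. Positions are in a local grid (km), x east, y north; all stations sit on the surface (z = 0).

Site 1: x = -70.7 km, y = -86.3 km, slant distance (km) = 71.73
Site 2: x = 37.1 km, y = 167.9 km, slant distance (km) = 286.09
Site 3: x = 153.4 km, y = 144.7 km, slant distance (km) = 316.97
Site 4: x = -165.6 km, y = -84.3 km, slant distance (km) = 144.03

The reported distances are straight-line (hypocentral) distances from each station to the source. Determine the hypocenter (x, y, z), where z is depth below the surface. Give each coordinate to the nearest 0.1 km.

Each station gives a sphere (x−x_i)² + (y−y_i)² + z² = d_i² (stations at z=0).
Subtracting the Site 1 sphere from Site 2 and Site 3: z² cancels, leaving linear equations in x and y:
215.6 x + 508.4 y = -59581.66
448.2 x + 462.0 y = -63301.32
Solving: x ≈ -36.299, y ≈ -101.801 km (keep extra digits for the depth step; rounded: -36.3, -101.8).
Then from the Site 1 sphere: z² = 71.73² − (x + 70.7)² − (y + 86.3)² with x = -36.299, y = -101.801, so z ≈ 61.004 ≈ 61.0 km.

x ≈ -36.3 km, y ≈ -101.8 km, depth ≈ 61.0 km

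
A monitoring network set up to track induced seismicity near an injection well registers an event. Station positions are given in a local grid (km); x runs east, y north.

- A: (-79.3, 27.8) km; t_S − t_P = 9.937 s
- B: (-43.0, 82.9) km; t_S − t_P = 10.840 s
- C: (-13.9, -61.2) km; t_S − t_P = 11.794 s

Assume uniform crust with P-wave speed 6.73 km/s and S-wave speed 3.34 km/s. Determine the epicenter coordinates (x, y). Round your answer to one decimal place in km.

Distance from S−P lag: d = Δt · v_P v_S / (v_P − v_S) = Δt · (6.73·3.34)/(6.73−3.34) ≈ 6.6307·Δt.
So d_A = 65.89, d_B = 71.88, d_C = 78.20 km.
Circle about each station: (x + 79.3)² + (y − 27.8)² = 65.89²; (x + 43.0)² + (y − 82.9)² = 71.88²; (x + 13.9)² + (y + 61.2)² = 78.20².
Subtracting the A equation from the B and C equations removes the quadratic terms:
72.6 x + 110.2 y = 834.84
130.8 x − 178.0 y = -4896.43
Solving the 2×2 system: x ≈ -14.3, y ≈ 17.0 km.
Check against A (with the unrounded x, y): √((x + 79.3)²+(y − 27.8)²) = 65.89 ≈ 65.89 km. ✓

-14.3 km east, 17.0 km north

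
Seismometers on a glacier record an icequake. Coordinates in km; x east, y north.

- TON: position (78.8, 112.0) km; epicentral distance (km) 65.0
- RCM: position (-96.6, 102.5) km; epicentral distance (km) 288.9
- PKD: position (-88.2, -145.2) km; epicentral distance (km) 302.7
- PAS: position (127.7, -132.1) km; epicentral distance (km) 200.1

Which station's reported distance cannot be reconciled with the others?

RCM

Solve using three stations at a time. Using TON, PKD, PAS (subtract circle equations pairwise → linear system) gives (x, y) ≈ (126.7, 68.0).
Distances from that point to each station vs reported:
  TON: calculated 65.0 vs reported 65.0 → residual 0.0 km
  RCM: calculated 225.9 vs reported 288.9 → residual 63.0 km
  PKD: calculated 302.7 vs reported 302.7 → residual 0.0 km
  PAS: calculated 200.1 vs reported 200.1 → residual 0.0 km
TON, PKD, PAS are mutually consistent (residuals ≈ 0); RCM is off by 63.0 km.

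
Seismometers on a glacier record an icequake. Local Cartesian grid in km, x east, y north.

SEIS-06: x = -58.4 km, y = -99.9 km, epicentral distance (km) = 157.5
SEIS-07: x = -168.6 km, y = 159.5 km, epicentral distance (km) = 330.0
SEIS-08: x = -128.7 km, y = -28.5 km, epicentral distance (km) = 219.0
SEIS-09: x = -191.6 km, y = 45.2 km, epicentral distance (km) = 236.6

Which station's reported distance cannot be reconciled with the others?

SEIS-09

Solve using three stations at a time. Using SEIS-06, SEIS-07, SEIS-08 (subtract circle equations pairwise → linear system) gives (x, y) ≈ (89.6, -46.0).
Distances from that point to each station vs reported:
  SEIS-06: calculated 157.5 vs reported 157.5 → residual 0.0 km
  SEIS-07: calculated 330.0 vs reported 330.0 → residual 0.0 km
  SEIS-08: calculated 219.0 vs reported 219.0 → residual 0.0 km
  SEIS-09: calculated 295.6 vs reported 236.6 → residual 59.0 km
SEIS-06, SEIS-07, SEIS-08 are mutually consistent (residuals ≈ 0); SEIS-09 is off by 59.0 km.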